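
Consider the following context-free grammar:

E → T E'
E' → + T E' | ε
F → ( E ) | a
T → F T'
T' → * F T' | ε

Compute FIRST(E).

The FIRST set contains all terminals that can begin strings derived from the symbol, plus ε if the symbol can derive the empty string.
FIRST(F): F → ( E ) contributes '(' and F → a contributes 'a', so FIRST(F) = {(, a}. F is not nullable.
FIRST(T): T → F T' begins with F, and F is not nullable, so FIRST(T) = FIRST(F) = {(, a}.
FIRST(E): E → T E' begins with T, and T is not nullable, so FIRST(E) = FIRST(T) = {(, a}.

Final answer: {(, a}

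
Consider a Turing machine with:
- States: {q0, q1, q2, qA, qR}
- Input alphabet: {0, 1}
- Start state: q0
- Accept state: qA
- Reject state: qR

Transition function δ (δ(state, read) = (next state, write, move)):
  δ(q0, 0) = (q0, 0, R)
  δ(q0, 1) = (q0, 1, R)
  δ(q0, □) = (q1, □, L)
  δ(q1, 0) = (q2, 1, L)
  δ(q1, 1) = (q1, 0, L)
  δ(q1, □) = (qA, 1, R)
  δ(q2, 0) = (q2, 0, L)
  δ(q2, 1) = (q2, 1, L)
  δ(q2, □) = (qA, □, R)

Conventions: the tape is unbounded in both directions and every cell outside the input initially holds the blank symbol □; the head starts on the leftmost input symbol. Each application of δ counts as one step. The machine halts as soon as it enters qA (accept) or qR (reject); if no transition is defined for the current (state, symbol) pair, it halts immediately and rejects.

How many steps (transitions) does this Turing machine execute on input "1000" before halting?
Step 0: [q0]1000 (head at position 0)
Step 1: δ(q0, 1) = (q0, 1, R)  ⊢  1[q0]000 (head at position 1)
Step 2: δ(q0, 0) = (q0, 0, R)  ⊢  10[q0]00 (head at position 2)
Step 3: δ(q0, 0) = (q0, 0, R)  ⊢  100[q0]0 (head at position 3)
Step 4: δ(q0, 0) = (q0, 0, R)  ⊢  1000[q0]□ (head at position 4)
Step 5: δ(q0, □) = (q1, □, L)  ⊢  100[q1]0□ (head at position 3)
Step 6: δ(q1, 0) = (q2, 1, L)  ⊢  10[q2]01□ (head at position 2)
Step 7: δ(q2, 0) = (q2, 0, L)  ⊢  1[q2]001□ (head at position 1)
Step 8: δ(q2, 0) = (q2, 0, L)  ⊢  [q2]1001□ (head at position 0)
Step 9: δ(q2, 1) = (q2, 1, L)  ⊢  [q2]□1001□ (head at position -1)
Step 10: δ(q2, □) = (qA, □, R)  ⊢  □[qA]1001□ (head at position 0)
The machine is in qA, so it halts and accepts.
Number of transitions executed: 10.

Final answer: 10 steps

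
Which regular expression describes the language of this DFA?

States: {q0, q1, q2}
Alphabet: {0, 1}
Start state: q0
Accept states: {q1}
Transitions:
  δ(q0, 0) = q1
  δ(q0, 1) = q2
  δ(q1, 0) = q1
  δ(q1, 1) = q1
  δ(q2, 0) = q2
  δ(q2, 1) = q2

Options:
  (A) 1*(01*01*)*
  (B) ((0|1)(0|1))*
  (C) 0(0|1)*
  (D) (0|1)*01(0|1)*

Testing sample strings against the DFA:
  '11' -> rejected
  '11' -> rejected
  '11' -> rejected
  '010' -> accepted
Checking each option for a counterexample:
  (A) 1*(01*01*)*: ε is rejected by the DFA but matches the regex → eliminated
  (B) ((0|1)(0|1))*: ε is rejected by the DFA but matches the regex → eliminated
  (C) 0(0|1)*: agrees with the DFA on all strings of length ≤ 4
  (D) (0|1)*01(0|1)*: '0' is accepted by the DFA but does not match the regex → eliminated
Only (C) 0(0|1)* is consistent with the DFA.

Final answer: (C) 0(0|1)*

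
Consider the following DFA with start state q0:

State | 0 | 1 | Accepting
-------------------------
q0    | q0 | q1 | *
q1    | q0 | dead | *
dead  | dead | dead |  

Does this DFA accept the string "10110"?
Start in q0.
Read '1': q0 → q1
Read '0': q1 → q0
Read '1': q0 → q1
Read '1': q1 → dead
Read '0': dead → dead
Final state dead is not accepting, so the string is rejected.

Final answer: No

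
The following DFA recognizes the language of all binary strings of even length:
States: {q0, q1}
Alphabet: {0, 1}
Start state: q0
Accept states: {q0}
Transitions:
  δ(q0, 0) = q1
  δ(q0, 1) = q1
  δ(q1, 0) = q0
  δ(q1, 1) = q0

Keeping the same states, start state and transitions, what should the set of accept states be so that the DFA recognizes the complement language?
The DFA is complete (every state has a transition on every symbol), so the complement
is recognized by the same DFA with accepting and non-accepting states swapped.
Original accept states: {q0}
Complement accept states = All states - Original accept states
= {q0, q1} - {q0}
= {q1}
Complement language: strings of ODD length

Final answer: {q1}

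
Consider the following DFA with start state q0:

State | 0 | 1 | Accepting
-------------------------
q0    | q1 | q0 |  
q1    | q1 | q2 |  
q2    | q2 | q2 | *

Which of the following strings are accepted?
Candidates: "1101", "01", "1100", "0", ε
"1101": q0 → q0 → q0 → q1 → q2; q2 is accepting → accepted
"01": q0 → q1 → q2; q2 is accepting → accepted
"1100": q0 → q0 → q0 → q1 → q1; q1 is not accepting → rejected
"0": q0 → q1; q1 is not accepting → rejected
ε: q0; q0 is not accepting → rejected

Final answer: "1101", "01"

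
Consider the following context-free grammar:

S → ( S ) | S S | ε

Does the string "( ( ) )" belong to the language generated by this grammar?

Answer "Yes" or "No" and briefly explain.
A derivation exists: S ⇒ ( S ) ⇒ ( ( S ) ) ⇒ ( ( ) ) (using S → ( S ) twice, then S → ε).

Final answer: Yes - a valid derivation exists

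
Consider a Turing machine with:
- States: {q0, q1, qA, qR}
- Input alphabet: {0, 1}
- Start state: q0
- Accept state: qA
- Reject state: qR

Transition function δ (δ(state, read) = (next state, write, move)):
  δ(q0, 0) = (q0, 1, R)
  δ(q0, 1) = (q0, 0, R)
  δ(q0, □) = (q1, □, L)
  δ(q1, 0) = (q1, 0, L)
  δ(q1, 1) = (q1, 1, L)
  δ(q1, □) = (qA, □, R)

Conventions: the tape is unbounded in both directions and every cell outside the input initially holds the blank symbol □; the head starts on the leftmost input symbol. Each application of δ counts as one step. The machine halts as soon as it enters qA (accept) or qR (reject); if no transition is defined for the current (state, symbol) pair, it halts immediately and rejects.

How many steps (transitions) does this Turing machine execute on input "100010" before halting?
Step 0: [q0]100010 (head at position 0)
Step 1: δ(q0, 1) = (q0, 0, R)  ⊢  0[q0]00010 (head at position 1)
Step 2: δ(q0, 0) = (q0, 1, R)  ⊢  01[q0]0010 (head at position 2)
Step 3: δ(q0, 0) = (q0, 1, R)  ⊢  011[q0]010 (head at position 3)
Step 4: δ(q0, 0) = (q0, 1, R)  ⊢  0111[q0]10 (head at position 4)
Step 5: δ(q0, 1) = (q0, 0, R)  ⊢  01110[q0]0 (head at position 5)
Step 6: δ(q0, 0) = (q0, 1, R)  ⊢  011101[q0]□ (head at position 6)
Step 7: δ(q0, □) = (q1, □, L)  ⊢  01110[q1]1□ (head at position 5)
Step 8: δ(q1, 1) = (q1, 1, L)  ⊢  0111[q1]01□ (head at position 4)
Step 9: δ(q1, 0) = (q1, 0, L)  ⊢  011[q1]101□ (head at position 3)
Step 10: δ(q1, 1) = (q1, 1, L)  ⊢  01[q1]1101□ (head at position 2)
Step 11: δ(q1, 1) = (q1, 1, L)  ⊢  0[q1]11101□ (head at position 1)
Step 12: δ(q1, 1) = (q1, 1, L)  ⊢  [q1]011101□ (head at position 0)
Step 13: δ(q1, 0) = (q1, 0, L)  ⊢  [q1]□011101□ (head at position -1)
Step 14: δ(q1, □) = (qA, □, R)  ⊢  □[qA]011101□ (head at position 0)
The machine is in qA, so it halts and accepts.
Number of transitions executed: 14.

Final answer: 14 steps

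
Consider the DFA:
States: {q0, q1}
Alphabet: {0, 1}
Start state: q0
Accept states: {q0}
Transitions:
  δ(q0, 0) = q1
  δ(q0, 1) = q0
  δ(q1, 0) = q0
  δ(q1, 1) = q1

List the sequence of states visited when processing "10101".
Starting at q0
Read '1': q0 -> q0
Read '0': q0 -> q1
Read '1': q1 -> q1
Read '0': q1 -> q0
Read '1': q0 -> q0

Final answer: q0 -> q0 -> q1 -> q1 -> q0 -> q0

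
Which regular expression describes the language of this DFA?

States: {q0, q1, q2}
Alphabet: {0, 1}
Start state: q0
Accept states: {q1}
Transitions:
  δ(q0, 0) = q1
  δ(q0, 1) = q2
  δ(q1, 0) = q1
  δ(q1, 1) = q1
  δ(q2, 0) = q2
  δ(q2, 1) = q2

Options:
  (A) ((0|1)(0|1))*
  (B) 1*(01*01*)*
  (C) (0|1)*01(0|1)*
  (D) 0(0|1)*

Testing sample strings against the DFA:
  '0100' -> accepted
  '0100' -> accepted
  '01' -> accepted
  '01111' -> accepted
Checking each option for a counterexample:
  (A) ((0|1)(0|1))*: ε is rejected by the DFA but matches the regex → eliminated
  (B) 1*(01*01*)*: ε is rejected by the DFA but matches the regex → eliminated
  (C) (0|1)*01(0|1)*: '0' is accepted by the DFA but does not match the regex → eliminated
  (D) 0(0|1)*: agrees with the DFA on all strings of length ≤ 4
Only (D) 0(0|1)* is consistent with the DFA.

Final answer: (D) 0(0|1)*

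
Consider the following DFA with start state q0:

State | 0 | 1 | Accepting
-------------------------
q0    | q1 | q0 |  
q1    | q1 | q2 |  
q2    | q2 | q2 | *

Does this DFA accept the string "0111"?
Start in q0.
Read '0': q0 → q1
Read '1': q1 → q2
Read '1': q2 → q2
Read '1': q2 → q2
Final state q2 is accepting, so the string is accepted.

Final answer: Yes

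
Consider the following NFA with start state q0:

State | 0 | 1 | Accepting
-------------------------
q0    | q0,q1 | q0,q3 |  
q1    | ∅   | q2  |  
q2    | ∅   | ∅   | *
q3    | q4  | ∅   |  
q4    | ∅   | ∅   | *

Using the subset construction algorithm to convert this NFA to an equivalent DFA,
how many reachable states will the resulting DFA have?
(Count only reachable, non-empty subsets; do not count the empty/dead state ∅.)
Start subset: {q0}
{q0}: on 0 → {q0, q1}, on 1 → {q0, q3}
{q0, q1}: on 0 → {q0, q1}, on 1 → {q0, q2, q3}
{q0, q3}: on 0 → {q0, q1, q4}, on 1 → {q0, q3}
{q0, q2, q3}: on 0 → {q0, q1, q4}, on 1 → {q0, q3}
{q0, q1, q4}: on 0 → {q0, q1}, on 1 → {q0, q2, q3}
Reachable non-empty subsets: {q0}, {q0, q1}, {q0, q3}, {q0, q2, q3}, {q0, q1, q4} — 5 in total.

Final answer: 5 states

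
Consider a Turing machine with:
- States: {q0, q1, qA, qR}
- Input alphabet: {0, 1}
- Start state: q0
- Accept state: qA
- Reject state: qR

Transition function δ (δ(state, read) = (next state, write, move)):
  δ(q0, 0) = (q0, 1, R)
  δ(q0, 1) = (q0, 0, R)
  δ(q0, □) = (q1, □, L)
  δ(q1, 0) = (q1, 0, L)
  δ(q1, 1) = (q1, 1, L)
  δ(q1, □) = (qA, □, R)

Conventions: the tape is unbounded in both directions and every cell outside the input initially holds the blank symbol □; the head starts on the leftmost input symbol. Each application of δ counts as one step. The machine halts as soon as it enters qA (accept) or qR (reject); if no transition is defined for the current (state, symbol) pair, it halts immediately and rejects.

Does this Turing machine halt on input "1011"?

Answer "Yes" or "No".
Step 0: [q0]1011 (head at position 0)
Step 1: δ(q0, 1) = (q0, 0, R)  ⊢  0[q0]011 (head at position 1)
Step 2: δ(q0, 0) = (q0, 1, R)  ⊢  01[q0]11 (head at position 2)
Step 3: δ(q0, 1) = (q0, 0, R)  ⊢  010[q0]1 (head at position 3)
Step 4: δ(q0, 1) = (q0, 0, R)  ⊢  0100[q0]□ (head at position 4)
Step 5: δ(q0, □) = (q1, □, L)  ⊢  010[q1]0□ (head at position 3)
Step 6: δ(q1, 0) = (q1, 0, L)  ⊢  01[q1]00□ (head at position 2)
Step 7: δ(q1, 0) = (q1, 0, L)  ⊢  0[q1]100□ (head at position 1)
Step 8: δ(q1, 1) = (q1, 1, L)  ⊢  [q1]0100□ (head at position 0)
Step 9: δ(q1, 0) = (q1, 0, L)  ⊢  [q1]□0100□ (head at position -1)
Step 10: δ(q1, □) = (qA, □, R)  ⊢  □[qA]0100□ (head at position 0)
The machine is in qA, so it halts and accepts.
It halts after 10 steps.

Final answer: Yes - halts after 10 steps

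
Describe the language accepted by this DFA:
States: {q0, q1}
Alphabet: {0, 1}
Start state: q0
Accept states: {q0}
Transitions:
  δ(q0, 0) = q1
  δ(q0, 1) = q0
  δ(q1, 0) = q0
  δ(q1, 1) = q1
Analyzing the DFA structure:
Start state: q0
Accept states: {q0}
Interpreting what each state remembers (checking against the transitions):
  q0: an even number of 0s has been read so far
  q1: an odd number of 0s has been read so far
  δ(q0, 0): in q0 (an even number of 0s has been read so far), after reading 0 we have: an odd number of 0s has been read so far → q1
  δ(q0, 1): in q0 (an even number of 0s has been read so far), after reading 1 we have: an even number of 0s has been read so far → q0
  δ(q1, 0): in q1 (an odd number of 0s has been read so far), after reading 0 we have: an even number of 0s has been read so far → q0
  δ(q1, 1): in q1 (an odd number of 0s has been read so far), after reading 1 we have: an odd number of 0s has been read so far → q1
A string is accepted iff it ends in {q0}, i.e. an even number of 0s has been read so far.
Language: All binary strings with an even number of 0s

Final answer: All binary strings with an even number of 0s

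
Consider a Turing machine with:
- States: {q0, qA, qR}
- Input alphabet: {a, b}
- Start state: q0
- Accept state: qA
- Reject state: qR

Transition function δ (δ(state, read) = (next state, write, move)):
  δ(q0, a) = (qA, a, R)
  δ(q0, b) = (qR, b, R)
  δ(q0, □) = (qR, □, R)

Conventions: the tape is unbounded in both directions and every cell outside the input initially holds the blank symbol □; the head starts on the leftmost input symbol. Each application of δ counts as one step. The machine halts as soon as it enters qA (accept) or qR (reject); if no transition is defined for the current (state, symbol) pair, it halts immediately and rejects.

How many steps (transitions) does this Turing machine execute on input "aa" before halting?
Step 0: [q0]aa (head at position 0)
Step 1: δ(q0, a) = (qA, a, R)  ⊢  a[qA]a (head at position 1)
The machine is in qA, so it halts and accepts.
Number of transitions executed: 1.

Final answer: 1 steps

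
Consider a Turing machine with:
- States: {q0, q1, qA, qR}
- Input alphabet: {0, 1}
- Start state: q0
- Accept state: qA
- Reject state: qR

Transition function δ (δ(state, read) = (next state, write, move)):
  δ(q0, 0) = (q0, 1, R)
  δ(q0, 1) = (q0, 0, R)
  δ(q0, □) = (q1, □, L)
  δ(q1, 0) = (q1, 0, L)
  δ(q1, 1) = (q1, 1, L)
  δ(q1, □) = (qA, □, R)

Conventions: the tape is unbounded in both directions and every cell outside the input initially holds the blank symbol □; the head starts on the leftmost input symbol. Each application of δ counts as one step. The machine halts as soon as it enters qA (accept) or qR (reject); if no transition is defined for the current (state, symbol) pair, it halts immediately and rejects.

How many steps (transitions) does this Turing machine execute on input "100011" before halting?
Step 0: [q0]100011 (head at position 0)
Step 1: δ(q0, 1) = (q0, 0, R)  ⊢  0[q0]00011 (head at position 1)
Step 2: δ(q0, 0) = (q0, 1, R)  ⊢  01[q0]0011 (head at position 2)
Step 3: δ(q0, 0) = (q0, 1, R)  ⊢  011[q0]011 (head at position 3)
Step 4: δ(q0, 0) = (q0, 1, R)  ⊢  0111[q0]11 (head at position 4)
Step 5: δ(q0, 1) = (q0, 0, R)  ⊢  01110[q0]1 (head at position 5)
Step 6: δ(q0, 1) = (q0, 0, R)  ⊢  011100[q0]□ (head at position 6)
Step 7: δ(q0, □) = (q1, □, L)  ⊢  01110[q1]0□ (head at position 5)
Step 8: δ(q1, 0) = (q1, 0, L)  ⊢  0111[q1]00□ (head at position 4)
Step 9: δ(q1, 0) = (q1, 0, L)  ⊢  011[q1]100□ (head at position 3)
Step 10: δ(q1, 1) = (q1, 1, L)  ⊢  01[q1]1100□ (head at position 2)
Step 11: δ(q1, 1) = (q1, 1, L)  ⊢  0[q1]11100□ (head at position 1)
Step 12: δ(q1, 1) = (q1, 1, L)  ⊢  [q1]011100□ (head at position 0)
Step 13: δ(q1, 0) = (q1, 0, L)  ⊢  [q1]□011100□ (head at position -1)
Step 14: δ(q1, □) = (qA, □, R)  ⊢  □[qA]011100□ (head at position 0)
The machine is in qA, so it halts and accepts.
Number of transitions executed: 14.

Final answer: 14 steps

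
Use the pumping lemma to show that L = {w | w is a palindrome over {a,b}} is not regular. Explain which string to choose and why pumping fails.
Language: L = {w | w is a palindrome over {a,b}} (strings that read the same forwards and backwards)
Step 1: Assume for contradiction that L is regular, with pumping length p.
Step 2: Choose s = a^p b a^p. Then s ∈ L (it reads the same forwards and backwards) and |s| ≥ p.
Step 3: Consider any decomposition s = xyz with |xy| ≤ p and |y| > 0. Since |xy| ≤ p and the first p symbols of s are all a's, y = a^k for some k with 1 ≤ k ≤ p.
Step 4: Pumping up (i = 2): xy²z = a^(p+k) b a^p. Its reverse is a^p b a^(p+k) ≠ a^(p+k) b a^p (the single b is no longer in the middle), so xy²z is not a palindrome and xy²z ∉ L.
This contradicts the pumping lemma, so L is not regular.

Final answer: Choose s = a^p b a^p. Since |xy| ≤ p, y = a^k with k ≥ 1. Then xy²z = a^(p+k) b a^p is not a palindrome, so ∉ L.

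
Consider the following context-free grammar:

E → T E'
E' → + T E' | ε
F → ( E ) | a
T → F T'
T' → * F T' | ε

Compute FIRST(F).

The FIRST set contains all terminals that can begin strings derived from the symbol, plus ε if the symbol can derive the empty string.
FIRST(F): F → ( E ) contributes '(' and F → a contributes 'a', so FIRST(F) = {(, a}. F is not nullable.

Final answer: {(, a}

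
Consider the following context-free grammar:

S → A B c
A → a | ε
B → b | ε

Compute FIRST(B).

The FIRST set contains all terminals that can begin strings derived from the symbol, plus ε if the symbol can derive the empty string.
B → b contributes b; B → ε makes B nullable, contributing ε. FIRST(B) = {b, ε}.

Final answer: {b, ε}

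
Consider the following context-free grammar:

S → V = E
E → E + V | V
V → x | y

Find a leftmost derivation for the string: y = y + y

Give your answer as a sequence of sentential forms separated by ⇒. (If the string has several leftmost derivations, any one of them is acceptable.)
Start with S.
Step 1: the leftmost non-terminal is S; apply S → V = E:  V = E
Step 2: the leftmost non-terminal is V; apply V → y:  y = E
Step 3: the leftmost non-terminal is E; apply E → E + V:  y = E + V
Step 4: the leftmost non-terminal is E; apply E → V:  y = V + V
Step 5: the leftmost non-terminal is V; apply V → y:  y = y + V
Step 6: the leftmost non-terminal is V; apply V → y:  y = y + y

Final answer: S ⇒ V = E ⇒ y = E ⇒ y = E + V ⇒ y = V + V ⇒ y = y + V ⇒ y = y + y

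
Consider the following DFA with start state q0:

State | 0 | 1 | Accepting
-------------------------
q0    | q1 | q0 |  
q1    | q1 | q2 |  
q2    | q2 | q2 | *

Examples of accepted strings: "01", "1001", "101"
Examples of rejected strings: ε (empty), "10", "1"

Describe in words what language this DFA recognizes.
binary strings containing '01' as a substring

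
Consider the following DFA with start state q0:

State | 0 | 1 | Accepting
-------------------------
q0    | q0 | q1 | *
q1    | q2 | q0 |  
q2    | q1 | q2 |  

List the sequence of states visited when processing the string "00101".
q0 → q0 → q0 → q1 → q2 → q2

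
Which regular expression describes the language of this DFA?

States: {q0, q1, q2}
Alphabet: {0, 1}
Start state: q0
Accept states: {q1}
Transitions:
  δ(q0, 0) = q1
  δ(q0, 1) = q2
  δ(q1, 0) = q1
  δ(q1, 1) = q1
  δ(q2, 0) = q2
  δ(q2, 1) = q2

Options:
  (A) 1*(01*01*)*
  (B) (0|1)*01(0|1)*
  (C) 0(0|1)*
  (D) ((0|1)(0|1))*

Testing sample strings against the DFA:
  '0101' -> accepted
  '01000' -> accepted
  '01010' -> accepted
  '011' -> accepted
Checking each option for a counterexample:
  (A) 1*(01*01*)*: ε is rejected by the DFA but matches the regex → eliminated
  (B) (0|1)*01(0|1)*: '0' is accepted by the DFA but does not match the regex → eliminated
  (C) 0(0|1)*: agrees with the DFA on all strings of length ≤ 4
  (D) ((0|1)(0|1))*: ε is rejected by the DFA but matches the regex → eliminated
Only (C) 0(0|1)* is consistent with the DFA.

Final answer: (C) 0(0|1)*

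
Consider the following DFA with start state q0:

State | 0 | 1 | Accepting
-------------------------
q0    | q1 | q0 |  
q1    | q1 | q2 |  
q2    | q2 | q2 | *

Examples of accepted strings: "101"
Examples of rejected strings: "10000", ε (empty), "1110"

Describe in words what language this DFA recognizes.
binary strings containing '01' as a substring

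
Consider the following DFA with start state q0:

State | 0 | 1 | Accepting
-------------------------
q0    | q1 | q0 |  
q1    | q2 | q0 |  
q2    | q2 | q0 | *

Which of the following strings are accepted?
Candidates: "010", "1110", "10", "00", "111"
"010": q0 → q1 → q0 → q1; q1 is not accepting → rejected
"1110": q0 → q0 → q0 → q0 → q1; q1 is not accepting → rejected
"10": q0 → q0 → q1; q1 is not accepting → rejected
"00": q0 → q1 → q2; q2 is accepting → accepted
"111": q0 → q0 → q0 → q0; q0 is not accepting → rejected

Final answer: "00"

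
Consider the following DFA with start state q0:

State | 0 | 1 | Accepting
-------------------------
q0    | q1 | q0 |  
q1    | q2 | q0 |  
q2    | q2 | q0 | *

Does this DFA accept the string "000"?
Start in q0.
Read '0': q0 → q1
Read '0': q1 → q2
Read '0': q2 → q2
Final state q2 is accepting, so the string is accepted.

Final answer: Yes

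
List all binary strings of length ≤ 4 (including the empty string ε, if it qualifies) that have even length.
Checking every binary string of length 0 to 4:
  Length 0: accepted: ε | rejected: (none)
  Length 1: accepted: (none) | rejected: 0, 1
  Length 2: accepted: 00, 01, 10, 11 | rejected: (none)
  Length 3: accepted: (none) | rejected: 000, 001, 010, 011, 100, 101, 110, 111
  Length 4: accepted: 0000, 0001, 0010, 0011, 0100, 0101, 0110, 0111, 1000, 1001, 1010, 1011, 1100, 1101, 1110, 1111 | rejected: (none)
Total: 21 string(s).

Final answer: ε, 00, 01, 10, 11, 0000, 0001, 0010, 0011, 0100, 0101, 0110, 0111, 1000, 1001, 1010, 1011, 1100, 1101, 1110, 1111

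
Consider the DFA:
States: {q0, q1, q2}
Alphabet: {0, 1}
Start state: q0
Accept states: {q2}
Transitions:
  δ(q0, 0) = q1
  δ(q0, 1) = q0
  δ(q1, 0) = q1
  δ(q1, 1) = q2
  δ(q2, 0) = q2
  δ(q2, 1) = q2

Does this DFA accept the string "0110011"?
Processing string "0110011":
  q0 --0--> q1
  q1 --1--> q2
  q2 --1--> q2
  q2 --0--> q2
  q2 --0--> q2
  q2 --1--> q2
  q2 --1--> q2
Final state: q2
Accept states: {q2}
q2 is an accept state, so the string is accepted.

Final answer: Yes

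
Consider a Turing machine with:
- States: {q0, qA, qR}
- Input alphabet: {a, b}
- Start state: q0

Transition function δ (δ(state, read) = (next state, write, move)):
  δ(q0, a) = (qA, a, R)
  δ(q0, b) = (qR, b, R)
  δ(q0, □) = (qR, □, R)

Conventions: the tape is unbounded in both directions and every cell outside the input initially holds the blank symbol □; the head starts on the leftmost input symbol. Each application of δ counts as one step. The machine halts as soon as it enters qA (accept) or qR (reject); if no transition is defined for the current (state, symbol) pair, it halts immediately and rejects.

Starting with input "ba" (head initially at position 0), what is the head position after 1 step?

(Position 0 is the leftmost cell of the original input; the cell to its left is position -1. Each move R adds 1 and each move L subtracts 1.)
Step 0: [q0]ba (head at position 0)
Step 1: δ(q0, b) = (qR, b, R)  ⊢  b[qR]a (head at position 1)
Head position after 1 step: 1

Final answer: Position 1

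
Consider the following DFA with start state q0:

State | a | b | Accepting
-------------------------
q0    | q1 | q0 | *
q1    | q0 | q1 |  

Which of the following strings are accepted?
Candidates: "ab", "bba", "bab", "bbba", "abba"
"ab": q0 → q1 → q1; q1 is not accepting → rejected
"bba": q0 → q0 → q0 → q1; q1 is not accepting → rejected
"bab": q0 → q0 → q1 → q1; q1 is not accepting → rejected
"bbba": q0 → q0 → q0 → q0 → q1; q1 is not accepting → rejected
"abba": q0 → q1 → q1 → q1 → q0; q0 is accepting → accepted

Final answer: "abba"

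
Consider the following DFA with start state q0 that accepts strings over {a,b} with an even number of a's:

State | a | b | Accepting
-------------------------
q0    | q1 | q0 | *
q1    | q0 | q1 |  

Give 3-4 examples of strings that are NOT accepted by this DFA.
Any strings that end in a non-accepting state work; for example:
"a": q0 → q1; q1 is not accepting → rejected
"bab": q0 → q0 → q1 → q1; q1 is not accepting → rejected
"abaa": q0 → q1 → q1 → q0 → q1; q1 is not accepting → rejected
"abbb": q0 → q1 → q1 → q1 → q1; q1 is not accepting → rejected

Final answer: "a", "bab", "abaa", "abbb"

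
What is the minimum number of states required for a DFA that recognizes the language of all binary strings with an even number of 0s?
Language: binary strings with an even number of 0s
Lower bound (Myhill–Nerode): the prefixes ε, 0 are pairwise distinguishable:
  ε vs 0: suffix ε distinguishes them (ε has zero 0s (accepted), 0 has one 0 (rejected))
So any DFA needs at least 2 states.
Upper bound: a DFA with 2 states exists (one state per class above).
Minimum states: 2

Final answer: 2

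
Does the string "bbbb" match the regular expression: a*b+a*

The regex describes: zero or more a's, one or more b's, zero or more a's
Yes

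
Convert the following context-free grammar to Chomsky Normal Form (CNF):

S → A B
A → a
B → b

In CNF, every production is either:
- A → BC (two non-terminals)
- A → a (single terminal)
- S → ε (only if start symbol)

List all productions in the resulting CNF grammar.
The grammar has no ε-productions or unit productions to eliminate.
S → A B is already in CNF (two non-terminals) – keep it.
A → a is already in CNF (single terminal) – keep it.
B → b is already in CNF (single terminal) – keep it.
Resulting CNF grammar (3 productions): A → a; B → b; S → A B

Final answer: A → a; B → b; S → A B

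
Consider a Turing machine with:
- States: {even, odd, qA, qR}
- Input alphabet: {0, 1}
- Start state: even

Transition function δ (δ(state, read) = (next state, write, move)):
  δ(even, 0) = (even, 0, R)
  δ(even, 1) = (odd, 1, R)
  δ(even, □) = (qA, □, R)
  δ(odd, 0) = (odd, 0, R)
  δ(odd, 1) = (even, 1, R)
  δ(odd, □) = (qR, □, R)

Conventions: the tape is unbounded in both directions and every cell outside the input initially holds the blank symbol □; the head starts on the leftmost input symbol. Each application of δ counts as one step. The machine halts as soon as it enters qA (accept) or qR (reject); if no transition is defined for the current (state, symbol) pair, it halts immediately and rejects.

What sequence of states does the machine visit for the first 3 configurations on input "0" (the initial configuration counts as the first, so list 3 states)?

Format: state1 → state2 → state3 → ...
Step 0: [even]0 (head at position 0)
Step 1: δ(even, 0) = (even, 0, R)  ⊢  0[even]□ (head at position 1)
Step 2: δ(even, □) = (qA, □, R)  ⊢  0□[qA]□ (head at position 2)
Reading off the states of these 3 configurations: even → even → qA

Final answer: even → even → qA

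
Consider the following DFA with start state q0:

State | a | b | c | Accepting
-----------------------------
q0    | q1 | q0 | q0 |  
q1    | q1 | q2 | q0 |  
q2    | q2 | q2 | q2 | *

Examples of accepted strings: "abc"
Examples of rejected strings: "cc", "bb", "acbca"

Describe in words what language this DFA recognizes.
strings over {a,b,c} containing 'ab' as substring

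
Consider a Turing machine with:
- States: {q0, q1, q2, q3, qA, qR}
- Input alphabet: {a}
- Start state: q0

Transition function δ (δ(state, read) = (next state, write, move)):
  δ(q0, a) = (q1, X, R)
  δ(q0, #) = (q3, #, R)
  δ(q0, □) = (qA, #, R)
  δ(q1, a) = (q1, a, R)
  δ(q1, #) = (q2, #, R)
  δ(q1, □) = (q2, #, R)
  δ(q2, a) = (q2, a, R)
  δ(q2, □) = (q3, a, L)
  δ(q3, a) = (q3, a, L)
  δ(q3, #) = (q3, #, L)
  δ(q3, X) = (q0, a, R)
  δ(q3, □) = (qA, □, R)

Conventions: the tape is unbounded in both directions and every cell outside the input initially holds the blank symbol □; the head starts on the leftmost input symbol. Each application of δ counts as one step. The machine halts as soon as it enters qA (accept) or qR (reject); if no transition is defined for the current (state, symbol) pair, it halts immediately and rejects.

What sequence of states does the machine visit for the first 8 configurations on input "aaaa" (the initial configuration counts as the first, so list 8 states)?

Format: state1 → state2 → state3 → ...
Step 0: [q0]aaaa (head at position 0)
Step 1: δ(q0, a) = (q1, X, R)  ⊢  X[q1]aaa (head at position 1)
Step 2: δ(q1, a) = (q1, a, R)  ⊢  Xa[q1]aa (head at position 2)
Step 3: δ(q1, a) = (q1, a, R)  ⊢  Xaa[q1]a (head at position 3)
Step 4: δ(q1, a) = (q1, a, R)  ⊢  Xaaa[q1]□ (head at position 4)
Step 5: δ(q1, □) = (q2, #, R)  ⊢  Xaaa#[q2]□ (head at position 5)
Step 6: δ(q2, □) = (q3, a, L)  ⊢  Xaaa[q3]#a (head at position 4)
Step 7: δ(q3, #) = (q3, #, L)  ⊢  Xaa[q3]a#a (head at position 3)
Reading off the states of these 8 configurations: q0 → q1 → q1 → q1 → q1 → q2 → q3 → q3

Final answer: q0 → q1 → q1 → q1 → q1 → q2 → q3 → q3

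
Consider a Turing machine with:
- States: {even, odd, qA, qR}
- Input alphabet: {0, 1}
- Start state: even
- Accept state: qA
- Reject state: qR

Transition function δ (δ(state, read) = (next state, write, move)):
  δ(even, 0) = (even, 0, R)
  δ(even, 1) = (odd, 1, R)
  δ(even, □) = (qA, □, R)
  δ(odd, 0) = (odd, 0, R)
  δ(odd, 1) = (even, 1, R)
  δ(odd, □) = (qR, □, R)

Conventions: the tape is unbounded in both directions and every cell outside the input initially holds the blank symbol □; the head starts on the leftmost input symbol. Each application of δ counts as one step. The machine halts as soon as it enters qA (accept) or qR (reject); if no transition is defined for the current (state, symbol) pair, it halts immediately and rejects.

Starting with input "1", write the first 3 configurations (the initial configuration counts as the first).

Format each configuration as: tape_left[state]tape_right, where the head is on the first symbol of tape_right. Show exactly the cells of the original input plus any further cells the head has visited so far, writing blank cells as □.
Step 0: [even]1 (head at position 0)
Step 1: δ(even, 1) = (odd, 1, R)  ⊢  1[odd]□ (head at position 1)
Step 2: δ(odd, □) = (qR, □, R)  ⊢  1□[qR]□ (head at position 2)

Final answer: [even]1 ⊢ 1[odd]□ ⊢ 1□[qR]□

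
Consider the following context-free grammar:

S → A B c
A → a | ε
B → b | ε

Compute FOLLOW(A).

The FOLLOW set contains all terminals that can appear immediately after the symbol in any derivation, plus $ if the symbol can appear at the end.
A occurs in S → A B c followed by B c. Add FIRST(B) minus ε = {b}; B is nullable (B → ε), so what follows B can also follow A: the terminal c. FOLLOW(A) = {b, c}.

Final answer: {b, c}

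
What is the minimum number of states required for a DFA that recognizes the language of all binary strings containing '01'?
Language: binary strings containing '01'
Lower bound (Myhill–Nerode): the prefixes ε, 0, 01 are pairwise distinguishable:
  ε vs 01: suffix ε distinguishes them (ε is rejected, 01 is accepted)
  0 vs 01: suffix ε distinguishes them (0 is rejected, 01 is accepted)
  ε vs 0: suffix 1 distinguishes them (ε·1 = 1 is rejected, 0·1 = 01 is accepted)
So any DFA needs at least 3 states.
Upper bound: a DFA with 3 states exists (one state per class above: 'no progress', 'last symbol 0', and 'seen 01' (accepting sink)).
Minimum states: 3

Final answer: 3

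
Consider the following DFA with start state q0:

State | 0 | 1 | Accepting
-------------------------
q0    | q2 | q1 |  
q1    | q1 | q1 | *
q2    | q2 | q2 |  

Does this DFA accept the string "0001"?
Start in q0.
Read '0': q0 → q2
Read '0': q2 → q2
Read '0': q2 → q2
Read '1': q2 → q2
Final state q2 is not accepting, so the string is rejected.

Final answer: No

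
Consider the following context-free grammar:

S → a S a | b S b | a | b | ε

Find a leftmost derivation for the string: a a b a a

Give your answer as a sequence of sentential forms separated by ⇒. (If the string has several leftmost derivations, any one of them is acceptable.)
Start with S.
Step 1: the leftmost non-terminal is S; apply S → a S a:  a S a
Step 2: the leftmost non-terminal is S; apply S → a S a:  a a S a a
Step 3: the leftmost non-terminal is S; apply S → b:  a a b a a

Final answer: S ⇒ a S a ⇒ a a S a a ⇒ a a b a a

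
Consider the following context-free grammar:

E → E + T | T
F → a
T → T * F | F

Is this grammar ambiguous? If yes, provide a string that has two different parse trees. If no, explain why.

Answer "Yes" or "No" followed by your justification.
This is the standard stratified expression grammar: '+' is introduced only by the left-recursive rule E → E + T and '*' only by the left-recursive rule T → T * F, with F → a. For any string, the last '+' must be the one produced at the root E (everything after it is a T containing no '+'), and likewise within each T the last '*' is produced at its root. This fixes the parse tree uniquely (left-associative, '*' binding tighter than '+'), so every string has exactly one parse tree.

Final answer: No - the grammar is unambiguous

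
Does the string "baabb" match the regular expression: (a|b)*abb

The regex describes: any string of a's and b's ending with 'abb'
Yes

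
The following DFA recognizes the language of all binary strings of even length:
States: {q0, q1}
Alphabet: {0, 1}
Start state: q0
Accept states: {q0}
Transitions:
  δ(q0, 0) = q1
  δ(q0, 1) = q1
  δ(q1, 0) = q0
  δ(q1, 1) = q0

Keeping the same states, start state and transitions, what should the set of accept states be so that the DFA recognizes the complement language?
The DFA is complete (every state has a transition on every symbol), so the complement
is recognized by the same DFA with accepting and non-accepting states swapped.
Original accept states: {q0}
Complement accept states = All states - Original accept states
= {q0, q1} - {q0}
= {q1}
Complement language: strings of ODD length

Final answer: {q1}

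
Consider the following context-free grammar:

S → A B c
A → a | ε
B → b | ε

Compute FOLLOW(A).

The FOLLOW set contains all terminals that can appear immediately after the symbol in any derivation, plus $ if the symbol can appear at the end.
A occurs in S → A B c followed by B c. Add FIRST(B) minus ε = {b}; B is nullable (B → ε), so what follows B can also follow A: the terminal c. FOLLOW(A) = {b, c}.

Final answer: {b, c}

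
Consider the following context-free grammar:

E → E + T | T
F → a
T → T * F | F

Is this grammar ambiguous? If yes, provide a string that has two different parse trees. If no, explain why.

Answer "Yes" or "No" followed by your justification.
This is the standard stratified expression grammar: '+' is introduced only by the left-recursive rule E → E + T and '*' only by the left-recursive rule T → T * F, with F → a. For any string, the last '+' must be the one produced at the root E (everything after it is a T containing no '+'), and likewise within each T the last '*' is produced at its root. This fixes the parse tree uniquely (left-associative, '*' binding tighter than '+'), so every string has exactly one parse tree.

Final answer: No - the grammar is unambiguous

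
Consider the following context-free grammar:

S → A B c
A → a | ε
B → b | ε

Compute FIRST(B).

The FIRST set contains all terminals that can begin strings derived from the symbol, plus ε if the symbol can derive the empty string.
B → b contributes b; B → ε makes B nullable, contributing ε. FIRST(B) = {b, ε}.

Final answer: {b, ε}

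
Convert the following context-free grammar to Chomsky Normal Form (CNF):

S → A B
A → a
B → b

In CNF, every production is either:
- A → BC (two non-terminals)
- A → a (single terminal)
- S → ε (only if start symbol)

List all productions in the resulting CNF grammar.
The grammar has no ε-productions or unit productions to eliminate.
S → A B is already in CNF (two non-terminals) – keep it.
A → a is already in CNF (single terminal) – keep it.
B → b is already in CNF (single terminal) – keep it.
Resulting CNF grammar (3 productions): A → a; B → b; S → A B

Final answer: A → a; B → b; S → A B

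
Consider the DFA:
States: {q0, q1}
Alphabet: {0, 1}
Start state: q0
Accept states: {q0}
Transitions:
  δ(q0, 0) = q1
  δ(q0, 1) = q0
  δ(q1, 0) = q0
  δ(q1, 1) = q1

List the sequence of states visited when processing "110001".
Starting at q0
Read '1': q0 -> q0
Read '1': q0 -> q0
Read '0': q0 -> q1
Read '0': q1 -> q0
Read '0': q0 -> q1
Read '1': q1 -> q1

Final answer: q0 -> q0 -> q0 -> q1 -> q0 -> q1 -> q1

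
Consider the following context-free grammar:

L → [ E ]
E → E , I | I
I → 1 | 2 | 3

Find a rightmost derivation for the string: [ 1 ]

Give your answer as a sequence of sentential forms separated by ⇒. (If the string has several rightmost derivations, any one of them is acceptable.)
Start with L.
Step 1: the rightmost non-terminal is L; apply L → [ E ]:  [ E ]
Step 2: the rightmost non-terminal is E; apply E → I:  [ I ]
Step 3: the rightmost non-terminal is I; apply I → 1:  [ 1 ]

Final answer: L ⇒ [ E ] ⇒ [ I ] ⇒ [ 1 ]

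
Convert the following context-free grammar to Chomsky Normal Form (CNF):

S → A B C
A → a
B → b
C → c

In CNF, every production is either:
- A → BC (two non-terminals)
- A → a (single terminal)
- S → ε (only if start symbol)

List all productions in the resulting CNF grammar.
The grammar has no ε-productions or unit productions to eliminate.
A → a is already in CNF (single terminal) – keep it.
B → b is already in CNF (single terminal) – keep it.
C → c is already in CNF (single terminal) – keep it.
S → A B C has 3 symbols on the right: break it into binary productions S → A X0, X0 → B C.
Resulting CNF grammar (5 productions): A → a; B → b; C → c; S → A X0; X0 → B C

Final answer: A → a; B → b; C → c; S → A X0; X0 → B C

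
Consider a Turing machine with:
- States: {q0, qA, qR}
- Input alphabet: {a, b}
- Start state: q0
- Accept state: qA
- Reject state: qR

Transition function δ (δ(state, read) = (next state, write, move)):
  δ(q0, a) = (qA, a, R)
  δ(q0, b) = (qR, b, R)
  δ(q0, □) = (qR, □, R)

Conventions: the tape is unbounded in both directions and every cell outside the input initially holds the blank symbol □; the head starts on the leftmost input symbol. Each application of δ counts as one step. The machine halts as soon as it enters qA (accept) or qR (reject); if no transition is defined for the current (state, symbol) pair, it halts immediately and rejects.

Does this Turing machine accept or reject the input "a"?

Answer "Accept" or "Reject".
Step 0: [q0]a (head at position 0)
Step 1: δ(q0, a) = (qA, a, R)  ⊢  a[qA]□ (head at position 1)
The machine is in qA, so it halts and accepts.

Final answer: Accept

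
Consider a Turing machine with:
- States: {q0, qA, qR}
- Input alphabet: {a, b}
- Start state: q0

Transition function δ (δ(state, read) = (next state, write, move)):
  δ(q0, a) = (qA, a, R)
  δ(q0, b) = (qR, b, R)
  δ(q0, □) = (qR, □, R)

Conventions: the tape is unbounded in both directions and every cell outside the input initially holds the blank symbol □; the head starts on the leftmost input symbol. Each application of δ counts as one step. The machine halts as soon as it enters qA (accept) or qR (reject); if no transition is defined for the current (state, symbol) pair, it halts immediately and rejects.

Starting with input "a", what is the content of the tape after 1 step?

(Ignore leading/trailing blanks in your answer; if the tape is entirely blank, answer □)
Step 0: [q0]a (head at position 0)
Step 1: δ(q0, a) = (qA, a, R)  ⊢  a[qA]□ (head at position 1)
Tape after 1 step (ignoring surrounding blanks): a

Final answer: Tape: a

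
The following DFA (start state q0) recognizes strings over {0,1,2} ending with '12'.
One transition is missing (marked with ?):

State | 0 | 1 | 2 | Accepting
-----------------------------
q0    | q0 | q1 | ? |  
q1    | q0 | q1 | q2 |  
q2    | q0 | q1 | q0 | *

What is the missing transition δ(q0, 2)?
q0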